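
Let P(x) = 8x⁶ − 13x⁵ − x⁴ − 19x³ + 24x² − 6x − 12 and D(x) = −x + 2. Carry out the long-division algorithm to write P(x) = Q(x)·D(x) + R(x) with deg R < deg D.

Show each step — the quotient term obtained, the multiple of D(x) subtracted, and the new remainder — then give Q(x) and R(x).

Q(x) = −8x⁵ − 3x⁴ − 5x³ + 9x² − 6x − 6; R(x) = 0

Step 1: lead(8x⁶ − 13x⁵ − x⁴ − 19x³ + 24x² − 6x − 12) ÷ lead(D) = 8x⁶ ÷ −x = −8x⁵. Subtract (−8x⁵)·D = 8x⁶ − 16x⁵. Remainder: 3x⁵ − x⁴ − 19x³ + 24x² − 6x − 12.
Step 2: lead(3x⁵ − x⁴ − 19x³ + 24x² − 6x − 12) ÷ lead(D) = 3x⁵ ÷ −x = −3x⁴. Subtract (−3x⁴)·D = 3x⁵ − 6x⁴. Remainder: 5x⁴ − 19x³ + 24x² − 6x − 12.
Step 3: lead(5x⁴ − 19x³ + 24x² − 6x − 12) ÷ lead(D) = 5x⁴ ÷ −x = −5x³. Subtract (−5x³)·D = 5x⁴ − 10x³. Remainder: −9x³ + 24x² − 6x − 12.
Step 4: lead(−9x³ + 24x² − 6x − 12) ÷ lead(D) = −9x³ ÷ −x = 9x². Subtract (9x²)·D = −9x³ + 18x². Remainder: 6x² − 6x − 12.
Step 5: lead(6x² − 6x − 12) ÷ lead(D) = 6x² ÷ −x = −6x. Subtract (−6x)·D = 6x² − 12x. Remainder: 6x − 12.
Step 6: lead(6x − 12) ÷ lead(D) = 6x ÷ −x = −6. Subtract (−6)·D = 6x − 12. Remainder: 0.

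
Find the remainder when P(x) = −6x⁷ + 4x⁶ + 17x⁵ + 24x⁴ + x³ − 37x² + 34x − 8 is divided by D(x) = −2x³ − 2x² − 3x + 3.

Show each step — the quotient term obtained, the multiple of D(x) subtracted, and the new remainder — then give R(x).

R(x) = 3x² − 2x + 4

Step 1: lead(−6x⁷ + 4x⁶ + 17x⁵ + 24x⁴ + x³ − 37x² + 34x − 8) ÷ lead(D) = −6x⁷ ÷ −2x³ = 3x⁴. Subtract (3x⁴)·D = −6x⁷ − 6x⁶ − 9x⁵ + 9x⁴. Remainder: 10x⁶ + 26x⁵ + 15x⁴ + x³ − 37x² + 34x − 8.
Step 2: lead(10x⁶ + 26x⁵ + 15x⁴ + x³ − 37x² + 34x − 8) ÷ lead(D) = 10x⁶ ÷ −2x³ = −5x³. Subtract (−5x³)·D = 10x⁶ + 10x⁵ + 15x⁴ − 15x³. Remainder: 16x⁵ + 16x³ − 37x² + 34x − 8.
Step 3: lead(16x⁵ + 16x³ − 37x² + 34x − 8) ÷ lead(D) = 16x⁵ ÷ −2x³ = −8x². Subtract (−8x²)·D = 16x⁵ + 16x⁴ + 24x³ − 24x². Remainder: −16x⁴ − 8x³ − 13x² + 34x − 8.
Step 4: lead(−16x⁴ − 8x³ − 13x² + 34x − 8) ÷ lead(D) = −16x⁴ ÷ −2x³ = 8x. Subtract (8x)·D = −16x⁴ − 16x³ − 24x² + 24x. Remainder: 8x³ + 11x² + 10x − 8.
Step 5: lead(8x³ + 11x² + 10x − 8) ÷ lead(D) = 8x³ ÷ −2x³ = −4. Subtract (−4)·D = 8x³ + 8x² + 12x − 12. Remainder: 3x² − 2x + 4.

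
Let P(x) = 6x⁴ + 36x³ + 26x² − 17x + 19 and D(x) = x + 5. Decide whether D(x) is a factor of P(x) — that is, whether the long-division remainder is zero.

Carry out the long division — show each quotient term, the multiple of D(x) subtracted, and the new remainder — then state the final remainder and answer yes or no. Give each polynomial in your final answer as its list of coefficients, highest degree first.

Step 1: lead(6x⁴ + 36x³ + 26x² − 17x + 19) ÷ lead(D) = 6x⁴ ÷ x = 6x³. Subtract (6x³)·D = 6x⁴ + 30x³. Remainder: 6x³ + 26x² − 17x + 19.
Step 2: lead(6x³ + 26x² − 17x + 19) ÷ lead(D) = 6x³ ÷ x = 6x². Subtract (6x²)·D = 6x³ + 30x². Remainder: −4x² − 17x + 19.
Step 3: lead(−4x² − 17x + 19) ÷ lead(D) = −4x² ÷ x = −4x. Subtract (−4x)·D = −4x² − 20x. Remainder: 3x + 19.
Step 4: lead(3x + 19) ÷ lead(D) = 3x ÷ x = 3. Subtract (3)·D = 3x + 15. Remainder: 4.

R = [4], so D(x) is not a factor of P(x). no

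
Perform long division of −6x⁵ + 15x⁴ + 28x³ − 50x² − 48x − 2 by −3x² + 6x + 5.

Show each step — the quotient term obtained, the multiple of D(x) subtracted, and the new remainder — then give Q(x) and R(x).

Step 1: lead(−6x⁵ + 15x⁴ + 28x³ − 50x² − 48x − 2) ÷ lead(D) = −6x⁵ ÷ −3x² = 2x³. Subtract (2x³)·D = −6x⁵ + 12x⁴ + 10x³. Remainder: 3x⁴ + 18x³ − 50x² − 48x − 2.
Step 2: lead(3x⁴ + 18x³ − 50x² − 48x − 2) ÷ lead(D) = 3x⁴ ÷ −3x² = −x². Subtract (−x²)·D = 3x⁴ − 6x³ − 5x². Remainder: 24x³ − 45x² − 48x − 2.
Step 3: lead(24x³ − 45x² − 48x − 2) ÷ lead(D) = 24x³ ÷ −3x² = −8x. Subtract (−8x)·D = 24x³ − 48x² − 40x. Remainder: 3x² − 8x − 2.
Step 4: lead(3x² − 8x − 2) ÷ lead(D) = 3x² ÷ −3x² = −1. Subtract (−1)·D = 3x² − 6x − 5. Remainder: −2x + 3.

Q(x) = 2x³ − x² − 8x − 1; R(x) = −2x + 3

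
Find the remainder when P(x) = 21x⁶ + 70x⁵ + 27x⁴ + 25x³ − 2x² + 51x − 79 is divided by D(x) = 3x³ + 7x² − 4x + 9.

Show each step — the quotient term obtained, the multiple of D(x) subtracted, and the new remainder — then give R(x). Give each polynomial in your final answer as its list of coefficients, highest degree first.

Step 1: lead(21x⁶ + 70x⁵ + 27x⁴ + 25x³ − 2x² + 51x − 79) ÷ lead(D) = 21x⁶ ÷ 3x³ = 7x³. Subtract (7x³)·D = 21x⁶ + 49x⁵ − 28x⁴ + 63x³. Remainder: 21x⁵ + 55x⁴ − 38x³ − 2x² + 51x − 79.
Step 2: lead(21x⁵ + 55x⁴ − 38x³ − 2x² + 51x − 79) ÷ lead(D) = 21x⁵ ÷ 3x³ = 7x². Subtract (7x²)·D = 21x⁵ + 49x⁴ − 28x³ + 63x². Remainder: 6x⁴ − 10x³ − 65x² + 51x − 79.
Step 3: lead(6x⁴ − 10x³ − 65x² + 51x − 79) ÷ lead(D) = 6x⁴ ÷ 3x³ = 2x. Subtract (2x)·D = 6x⁴ + 14x³ − 8x² + 18x. Remainder: −24x³ − 57x² + 33x − 79.
Step 4: lead(−24x³ − 57x² + 33x − 79) ÷ lead(D) = −24x³ ÷ 3x³ = −8. Subtract (−8)·D = −24x³ − 56x² + 32x − 72. Remainder: −x² + x − 7.

R = [-1, 1, -7]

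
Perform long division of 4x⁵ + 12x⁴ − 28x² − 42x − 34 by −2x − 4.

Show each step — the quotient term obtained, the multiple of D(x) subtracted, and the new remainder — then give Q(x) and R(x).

Step 1: lead(4x⁵ + 12x⁴ − 28x² − 42x − 34) ÷ lead(D) = 4x⁵ ÷ −2x = −2x⁴. Subtract (−2x⁴)·D = 4x⁵ + 8x⁴. Remainder: 4x⁴ − 28x² − 42x − 34.
Step 2: lead(4x⁴ − 28x² − 42x − 34) ÷ lead(D) = 4x⁴ ÷ −2x = −2x³. Subtract (−2x³)·D = 4x⁴ + 8x³. Remainder: −8x³ − 28x² − 42x − 34.
Step 3: lead(−8x³ − 28x² − 42x − 34) ÷ lead(D) = −8x³ ÷ −2x = 4x². Subtract (4x²)·D = −8x³ − 16x². Remainder: −12x² − 42x − 34.
Step 4: lead(−12x² − 42x − 34) ÷ lead(D) = −12x² ÷ −2x = 6x. Subtract (6x)·D = −12x² − 24x. Remainder: −18x − 34.
Step 5: lead(−18x − 34) ÷ lead(D) = −18x ÷ −2x = 9. Subtract (9)·D = −18x − 36. Remainder: 2.

Q(x) = −2x⁴ − 2x³ + 4x² + 6x + 9; R(x) = 2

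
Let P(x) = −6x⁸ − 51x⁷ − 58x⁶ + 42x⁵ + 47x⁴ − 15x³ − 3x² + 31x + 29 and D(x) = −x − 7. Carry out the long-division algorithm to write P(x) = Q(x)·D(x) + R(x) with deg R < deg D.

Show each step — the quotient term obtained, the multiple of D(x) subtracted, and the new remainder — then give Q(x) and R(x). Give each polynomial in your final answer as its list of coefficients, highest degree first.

Q = [6, 9, -5, -7, 2, 1, -4, -3]; R = [8]

Step 1: lead(−6x⁸ − 51x⁷ − 58x⁶ + 42x⁵ + 47x⁴ − 15x³ − 3x² + 31x + 29) ÷ lead(D) = −6x⁸ ÷ −x = 6x⁷. Subtract (6x⁷)·D = −6x⁸ − 42x⁷. Remainder: −9x⁷ − 58x⁶ + 42x⁵ + 47x⁴ − 15x³ − 3x² + 31x + 29.
Step 2: lead(−9x⁷ − 58x⁶ + 42x⁵ + 47x⁴ − 15x³ − 3x² + 31x + 29) ÷ lead(D) = −9x⁷ ÷ −x = 9x⁶. Subtract (9x⁶)·D = −9x⁷ − 63x⁶. Remainder: 5x⁶ + 42x⁵ + 47x⁴ − 15x³ − 3x² + 31x + 29.
Step 3: lead(5x⁶ + 42x⁵ + 47x⁴ − 15x³ − 3x² + 31x + 29) ÷ lead(D) = 5x⁶ ÷ −x = −5x⁵. Subtract (−5x⁵)·D = 5x⁶ + 35x⁵. Remainder: 7x⁵ + 47x⁴ − 15x³ − 3x² + 31x + 29.
Step 4: lead(7x⁵ + 47x⁴ − 15x³ − 3x² + 31x + 29) ÷ lead(D) = 7x⁵ ÷ −x = −7x⁴. Subtract (−7x⁴)·D = 7x⁵ + 49x⁴. Remainder: −2x⁴ − 15x³ − 3x² + 31x + 29.
Step 5: lead(−2x⁴ − 15x³ − 3x² + 31x + 29) ÷ lead(D) = −2x⁴ ÷ −x = 2x³. Subtract (2x³)·D = −2x⁴ − 14x³. Remainder: −x³ − 3x² + 31x + 29.
Step 6: lead(−x³ − 3x² + 31x + 29) ÷ lead(D) = −x³ ÷ −x = x². Subtract (x²)·D = −x³ − 7x². Remainder: 4x² + 31x + 29.
Step 7: lead(4x² + 31x + 29) ÷ lead(D) = 4x² ÷ −x = −4x. Subtract (−4x)·D = 4x² + 28x. Remainder: 3x + 29.
Step 8: lead(3x + 29) ÷ lead(D) = 3x ÷ −x = −3. Subtract (−3)·D = 3x + 21. Remainder: 8.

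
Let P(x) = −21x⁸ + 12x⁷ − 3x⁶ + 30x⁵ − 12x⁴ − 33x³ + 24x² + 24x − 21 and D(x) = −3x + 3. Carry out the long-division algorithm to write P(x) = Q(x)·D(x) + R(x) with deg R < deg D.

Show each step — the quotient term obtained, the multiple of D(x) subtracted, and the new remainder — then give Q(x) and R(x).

Q(x) = 7x⁷ + 3x⁶ + 4x⁵ − 6x⁴ − 2x³ + 9x² + x − 7; R(x) = 0

Step 1: lead(−21x⁸ + 12x⁷ − 3x⁶ + 30x⁵ − 12x⁴ − 33x³ + 24x² + 24x − 21) ÷ lead(D) = −21x⁸ ÷ −3x = 7x⁷. Subtract (7x⁷)·D = −21x⁸ + 21x⁷. Remainder: −9x⁷ − 3x⁶ + 30x⁵ − 12x⁴ − 33x³ + 24x² + 24x − 21.
Step 2: lead(−9x⁷ − 3x⁶ + 30x⁵ − 12x⁴ − 33x³ + 24x² + 24x − 21) ÷ lead(D) = −9x⁷ ÷ −3x = 3x⁶. Subtract (3x⁶)·D = −9x⁷ + 9x⁶. Remainder: −12x⁶ + 30x⁵ − 12x⁴ − 33x³ + 24x² + 24x − 21.
Step 3: lead(−12x⁶ + 30x⁵ − 12x⁴ − 33x³ + 24x² + 24x − 21) ÷ lead(D) = −12x⁶ ÷ −3x = 4x⁵. Subtract (4x⁵)·D = −12x⁶ + 12x⁵. Remainder: 18x⁵ − 12x⁴ − 33x³ + 24x² + 24x − 21.
Step 4: lead(18x⁵ − 12x⁴ − 33x³ + 24x² + 24x − 21) ÷ lead(D) = 18x⁵ ÷ −3x = −6x⁴. Subtract (−6x⁴)·D = 18x⁵ − 18x⁴. Remainder: 6x⁴ − 33x³ + 24x² + 24x − 21.
Step 5: lead(6x⁴ − 33x³ + 24x² + 24x − 21) ÷ lead(D) = 6x⁴ ÷ −3x = −2x³. Subtract (−2x³)·D = 6x⁴ − 6x³. Remainder: −27x³ + 24x² + 24x − 21.
Step 6: lead(−27x³ + 24x² + 24x − 21) ÷ lead(D) = −27x³ ÷ −3x = 9x². Subtract (9x²)·D = −27x³ + 27x². Remainder: −3x² + 24x − 21.
Step 7: lead(−3x² + 24x − 21) ÷ lead(D) = −3x² ÷ −3x = x. Subtract (x)·D = −3x² + 3x. Remainder: 21x − 21.
Step 8: lead(21x − 21) ÷ lead(D) = 21x ÷ −3x = −7. Subtract (−7)·D = 21x − 21. Remainder: 0.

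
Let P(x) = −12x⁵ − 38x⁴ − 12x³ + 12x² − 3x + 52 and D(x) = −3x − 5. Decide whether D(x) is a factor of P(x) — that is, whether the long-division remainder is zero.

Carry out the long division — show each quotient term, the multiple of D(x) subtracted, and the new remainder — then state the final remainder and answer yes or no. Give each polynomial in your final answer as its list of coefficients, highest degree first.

Step 1: lead(−12x⁵ − 38x⁴ − 12x³ + 12x² − 3x + 52) ÷ lead(D) = −12x⁵ ÷ −3x = 4x⁴. Subtract (4x⁴)·D = −12x⁵ − 20x⁴. Remainder: −18x⁴ − 12x³ + 12x² − 3x + 52.
Step 2: lead(−18x⁴ − 12x³ + 12x² − 3x + 52) ÷ lead(D) = −18x⁴ ÷ −3x = 6x³. Subtract (6x³)·D = −18x⁴ − 30x³. Remainder: 18x³ + 12x² − 3x + 52.
Step 3: lead(18x³ + 12x² − 3x + 52) ÷ lead(D) = 18x³ ÷ −3x = −6x². Subtract (−6x²)·D = 18x³ + 30x². Remainder: −18x² − 3x + 52.
Step 4: lead(−18x² − 3x + 52) ÷ lead(D) = −18x² ÷ −3x = 6x. Subtract (6x)·D = −18x² − 30x. Remainder: 27x + 52.
Step 5: lead(27x + 52) ÷ lead(D) = 27x ÷ −3x = −9. Subtract (−9)·D = 27x + 45. Remainder: 7.

R = [7], so D(x) is not a factor of P(x). no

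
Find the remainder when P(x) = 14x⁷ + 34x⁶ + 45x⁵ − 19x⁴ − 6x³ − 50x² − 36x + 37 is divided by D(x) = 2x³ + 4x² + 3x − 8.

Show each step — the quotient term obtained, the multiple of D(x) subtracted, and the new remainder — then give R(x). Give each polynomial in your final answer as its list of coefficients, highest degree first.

R = [8, -8, 5]

Step 1: lead(14x⁷ + 34x⁶ + 45x⁵ − 19x⁴ − 6x³ − 50x² − 36x + 37) ÷ lead(D) = 14x⁷ ÷ 2x³ = 7x⁴. Subtract (7x⁴)·D = 14x⁷ + 28x⁶ + 21x⁵ − 56x⁴. Remainder: 6x⁶ + 24x⁵ + 37x⁴ − 6x³ − 50x² − 36x + 37.
Step 2: lead(6x⁶ + 24x⁵ + 37x⁴ − 6x³ − 50x² − 36x + 37) ÷ lead(D) = 6x⁶ ÷ 2x³ = 3x³. Subtract (3x³)·D = 6x⁶ + 12x⁵ + 9x⁴ − 24x³. Remainder: 12x⁵ + 28x⁴ + 18x³ − 50x² − 36x + 37.
Step 3: lead(12x⁵ + 28x⁴ + 18x³ − 50x² − 36x + 37) ÷ lead(D) = 12x⁵ ÷ 2x³ = 6x². Subtract (6x²)·D = 12x⁵ + 24x⁴ + 18x³ − 48x². Remainder: 4x⁴ − 2x² − 36x + 37.
Step 4: lead(4x⁴ − 2x² − 36x + 37) ÷ lead(D) = 4x⁴ ÷ 2x³ = 2x. Subtract (2x)·D = 4x⁴ + 8x³ + 6x² − 16x. Remainder: −8x³ − 8x² − 20x + 37.
Step 5: lead(−8x³ − 8x² − 20x + 37) ÷ lead(D) = −8x³ ÷ 2x³ = −4. Subtract (−4)·D = −8x³ − 16x² − 12x + 32. Remainder: 8x² − 8x + 5.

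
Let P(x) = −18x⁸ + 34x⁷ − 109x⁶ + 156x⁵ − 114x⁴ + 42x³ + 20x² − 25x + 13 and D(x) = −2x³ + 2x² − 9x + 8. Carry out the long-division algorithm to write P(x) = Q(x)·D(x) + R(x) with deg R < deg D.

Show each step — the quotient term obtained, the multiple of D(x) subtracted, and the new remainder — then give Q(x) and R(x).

Step 1: lead(−18x⁸ + 34x⁷ − 109x⁶ + 156x⁵ − 114x⁴ + 42x³ + 20x² − 25x + 13) ÷ lead(D) = −18x⁸ ÷ −2x³ = 9x⁵. Subtract (9x⁵)·D = −18x⁸ + 18x⁷ − 81x⁶ + 72x⁵. Remainder: 16x⁷ − 28x⁶ + 84x⁵ − 114x⁴ + 42x³ + 20x² − 25x + 13.
Step 2: lead(16x⁷ − 28x⁶ + 84x⁵ − 114x⁴ + 42x³ + 20x² − 25x + 13) ÷ lead(D) = 16x⁷ ÷ −2x³ = −8x⁴. Subtract (−8x⁴)·D = 16x⁷ − 16x⁶ + 72x⁵ − 64x⁴. Remainder: −12x⁶ + 12x⁵ − 50x⁴ + 42x³ + 20x² − 25x + 13.
Step 3: lead(−12x⁶ + 12x⁵ − 50x⁴ + 42x³ + 20x² − 25x + 13) ÷ lead(D) = −12x⁶ ÷ −2x³ = 6x³. Subtract (6x³)·D = −12x⁶ + 12x⁵ − 54x⁴ + 48x³. Remainder: 4x⁴ − 6x³ + 20x² − 25x + 13.
Step 4: lead(4x⁴ − 6x³ + 20x² − 25x + 13) ÷ lead(D) = 4x⁴ ÷ −2x³ = −2x. Subtract (−2x)·D = 4x⁴ − 4x³ + 18x² − 16x. Remainder: −2x³ + 2x² − 9x + 13.
Step 5: lead(−2x³ + 2x² − 9x + 13) ÷ lead(D) = −2x³ ÷ −2x³ = 1. Subtract (1)·D = −2x³ + 2x² − 9x + 8. Remainder: 5.

Q(x) = 9x⁵ − 8x⁴ + 6x³ − 2x + 1; R(x) = 5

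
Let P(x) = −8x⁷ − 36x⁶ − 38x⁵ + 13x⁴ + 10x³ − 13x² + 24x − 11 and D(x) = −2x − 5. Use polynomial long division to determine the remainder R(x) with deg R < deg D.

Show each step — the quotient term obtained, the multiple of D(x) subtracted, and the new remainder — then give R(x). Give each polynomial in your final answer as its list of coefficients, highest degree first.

R = [4]

Step 1: lead(−8x⁷ − 36x⁶ − 38x⁵ + 13x⁴ + 10x³ − 13x² + 24x − 11) ÷ lead(D) = −8x⁷ ÷ −2x = 4x⁶. Subtract (4x⁶)·D = −8x⁷ − 20x⁶. Remainder: −16x⁶ − 38x⁵ + 13x⁴ + 10x³ − 13x² + 24x − 11.
Step 2: lead(−16x⁶ − 38x⁵ + 13x⁴ + 10x³ − 13x² + 24x − 11) ÷ lead(D) = −16x⁶ ÷ −2x = 8x⁵. Subtract (8x⁵)·D = −16x⁶ − 40x⁵. Remainder: 2x⁵ + 13x⁴ + 10x³ − 13x² + 24x − 11.
Step 3: lead(2x⁵ + 13x⁴ + 10x³ − 13x² + 24x − 11) ÷ lead(D) = 2x⁵ ÷ −2x = −x⁴. Subtract (−x⁴)·D = 2x⁵ + 5x⁴. Remainder: 8x⁴ + 10x³ − 13x² + 24x − 11.
Step 4: lead(8x⁴ + 10x³ − 13x² + 24x − 11) ÷ lead(D) = 8x⁴ ÷ −2x = −4x³. Subtract (−4x³)·D = 8x⁴ + 20x³. Remainder: −10x³ − 13x² + 24x − 11.
Step 5: lead(−10x³ − 13x² + 24x − 11) ÷ lead(D) = −10x³ ÷ −2x = 5x². Subtract (5x²)·D = −10x³ − 25x². Remainder: 12x² + 24x − 11.
Step 6: lead(12x² + 24x − 11) ÷ lead(D) = 12x² ÷ −2x = −6x. Subtract (−6x)·D = 12x² + 30x. Remainder: −6x − 11.
Step 7: lead(−6x − 11) ÷ lead(D) = −6x ÷ −2x = 3. Subtract (3)·D = −6x − 15. Remainder: 4.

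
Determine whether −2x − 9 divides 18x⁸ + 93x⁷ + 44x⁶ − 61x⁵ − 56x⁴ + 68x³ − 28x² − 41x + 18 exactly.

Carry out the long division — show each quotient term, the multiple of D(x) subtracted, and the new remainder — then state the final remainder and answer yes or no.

R(x) = 0, so D(x) is a factor of P(x). yes

Step 1: lead(18x⁸ + 93x⁷ + 44x⁶ − 61x⁵ − 56x⁴ + 68x³ − 28x² − 41x + 18) ÷ lead(D) = 18x⁸ ÷ −2x = −9x⁷. Subtract (−9x⁷)·D = 18x⁸ + 81x⁷. Remainder: 12x⁷ + 44x⁶ − 61x⁵ − 56x⁴ + 68x³ − 28x² − 41x + 18.
Step 2: lead(12x⁷ + 44x⁶ − 61x⁵ − 56x⁴ + 68x³ − 28x² − 41x + 18) ÷ lead(D) = 12x⁷ ÷ −2x = −6x⁶. Subtract (−6x⁶)·D = 12x⁷ + 54x⁶. Remainder: −10x⁶ − 61x⁵ − 56x⁴ + 68x³ − 28x² − 41x + 18.
Step 3: lead(−10x⁶ − 61x⁵ − 56x⁴ + 68x³ − 28x² − 41x + 18) ÷ lead(D) = −10x⁶ ÷ −2x = 5x⁵. Subtract (5x⁵)·D = −10x⁶ − 45x⁵. Remainder: −16x⁵ − 56x⁴ + 68x³ − 28x² − 41x + 18.
Step 4: lead(−16x⁵ − 56x⁴ + 68x³ − 28x² − 41x + 18) ÷ lead(D) = −16x⁵ ÷ −2x = 8x⁴. Subtract (8x⁴)·D = −16x⁵ − 72x⁴. Remainder: 16x⁴ + 68x³ − 28x² − 41x + 18.
Step 5: lead(16x⁴ + 68x³ − 28x² − 41x + 18) ÷ lead(D) = 16x⁴ ÷ −2x = −8x³. Subtract (−8x³)·D = 16x⁴ + 72x³. Remainder: −4x³ − 28x² − 41x + 18.
Step 6: lead(−4x³ − 28x² − 41x + 18) ÷ lead(D) = −4x³ ÷ −2x = 2x². Subtract (2x²)·D = −4x³ − 18x². Remainder: −10x² − 41x + 18.
Step 7: lead(−10x² − 41x + 18) ÷ lead(D) = −10x² ÷ −2x = 5x. Subtract (5x)·D = −10x² − 45x. Remainder: 4x + 18.
Step 8: lead(4x + 18) ÷ lead(D) = 4x ÷ −2x = −2. Subtract (−2)·D = 4x + 18. Remainder: 0.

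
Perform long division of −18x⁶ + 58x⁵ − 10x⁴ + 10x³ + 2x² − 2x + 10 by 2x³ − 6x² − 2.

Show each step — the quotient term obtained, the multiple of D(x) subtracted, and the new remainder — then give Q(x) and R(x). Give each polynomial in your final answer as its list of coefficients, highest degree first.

Step 1: lead(−18x⁶ + 58x⁵ − 10x⁴ + 10x³ + 2x² − 2x + 10) ÷ lead(D) = −18x⁶ ÷ 2x³ = −9x³. Subtract (−9x³)·D = −18x⁶ + 54x⁵ + 18x³. Remainder: 4x⁵ − 10x⁴ − 8x³ + 2x² − 2x + 10.
Step 2: lead(4x⁵ − 10x⁴ − 8x³ + 2x² − 2x + 10) ÷ lead(D) = 4x⁵ ÷ 2x³ = 2x². Subtract (2x²)·D = 4x⁵ − 12x⁴ − 4x². Remainder: 2x⁴ − 8x³ + 6x² − 2x + 10.
Step 3: lead(2x⁴ − 8x³ + 6x² − 2x + 10) ÷ lead(D) = 2x⁴ ÷ 2x³ = x. Subtract (x)·D = 2x⁴ − 6x³ − 2x. Remainder: −2x³ + 6x² + 10.
Step 4: lead(−2x³ + 6x² + 10) ÷ lead(D) = −2x³ ÷ 2x³ = −1. Subtract (−1)·D = −2x³ + 6x² + 2. Remainder: 8.

Q = [-9, 2, 1, -1]; R = [8]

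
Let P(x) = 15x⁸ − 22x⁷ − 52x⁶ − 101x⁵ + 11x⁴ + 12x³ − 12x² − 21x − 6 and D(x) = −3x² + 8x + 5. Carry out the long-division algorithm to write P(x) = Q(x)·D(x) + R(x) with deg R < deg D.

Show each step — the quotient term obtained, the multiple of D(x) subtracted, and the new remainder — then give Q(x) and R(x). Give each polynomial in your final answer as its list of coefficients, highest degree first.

Q = [-5, -6, -7, 5, -2, -1, -2]; R = [4]

Step 1: lead(15x⁸ − 22x⁷ − 52x⁶ − 101x⁵ + 11x⁴ + 12x³ − 12x² − 21x − 6) ÷ lead(D) = 15x⁸ ÷ −3x² = −5x⁶. Subtract (−5x⁶)·D = 15x⁸ − 40x⁷ − 25x⁶. Remainder: 18x⁷ − 27x⁶ − 101x⁵ + 11x⁴ + 12x³ − 12x² − 21x − 6.
Step 2: lead(18x⁷ − 27x⁶ − 101x⁵ + 11x⁴ + 12x³ − 12x² − 21x − 6) ÷ lead(D) = 18x⁷ ÷ −3x² = −6x⁵. Subtract (−6x⁵)·D = 18x⁷ − 48x⁶ − 30x⁵. Remainder: 21x⁶ − 71x⁵ + 11x⁴ + 12x³ − 12x² − 21x − 6.
Step 3: lead(21x⁶ − 71x⁵ + 11x⁴ + 12x³ − 12x² − 21x − 6) ÷ lead(D) = 21x⁶ ÷ −3x² = −7x⁴. Subtract (−7x⁴)·D = 21x⁶ − 56x⁵ − 35x⁴. Remainder: −15x⁵ + 46x⁴ + 12x³ − 12x² − 21x − 6.
Step 4: lead(−15x⁵ + 46x⁴ + 12x³ − 12x² − 21x − 6) ÷ lead(D) = −15x⁵ ÷ −3x² = 5x³. Subtract (5x³)·D = −15x⁵ + 40x⁴ + 25x³. Remainder: 6x⁴ − 13x³ − 12x² − 21x − 6.
Step 5: lead(6x⁴ − 13x³ − 12x² − 21x − 6) ÷ lead(D) = 6x⁴ ÷ −3x² = −2x². Subtract (−2x²)·D = 6x⁴ − 16x³ − 10x². Remainder: 3x³ − 2x² − 21x − 6.
Step 6: lead(3x³ − 2x² − 21x − 6) ÷ lead(D) = 3x³ ÷ −3x² = −x. Subtract (−x)·D = 3x³ − 8x² − 5x. Remainder: 6x² − 16x − 6.
Step 7: lead(6x² − 16x − 6) ÷ lead(D) = 6x² ÷ −3x² = −2. Subtract (−2)·D = 6x² − 16x − 10. Remainder: 4.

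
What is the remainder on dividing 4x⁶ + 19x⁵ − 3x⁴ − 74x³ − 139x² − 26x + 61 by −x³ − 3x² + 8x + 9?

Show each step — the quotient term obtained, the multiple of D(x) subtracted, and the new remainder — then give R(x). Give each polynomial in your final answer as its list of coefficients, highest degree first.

R = [6, -2, 7]

Step 1: lead(4x⁶ + 19x⁵ − 3x⁴ − 74x³ − 139x² − 26x + 61) ÷ lead(D) = 4x⁶ ÷ −x³ = −4x³. Subtract (−4x³)·D = 4x⁶ + 12x⁵ − 32x⁴ − 36x³. Remainder: 7x⁵ + 29x⁴ − 38x³ − 139x² − 26x + 61.
Step 2: lead(7x⁵ + 29x⁴ − 38x³ − 139x² − 26x + 61) ÷ lead(D) = 7x⁵ ÷ −x³ = −7x². Subtract (−7x²)·D = 7x⁵ + 21x⁴ − 56x³ − 63x². Remainder: 8x⁴ + 18x³ − 76x² − 26x + 61.
Step 3: lead(8x⁴ + 18x³ − 76x² − 26x + 61) ÷ lead(D) = 8x⁴ ÷ −x³ = −8x. Subtract (−8x)·D = 8x⁴ + 24x³ − 64x² − 72x. Remainder: −6x³ − 12x² + 46x + 61.
Step 4: lead(−6x³ − 12x² + 46x + 61) ÷ lead(D) = −6x³ ÷ −x³ = 6. Subtract (6)·D = −6x³ − 18x² + 48x + 54. Remainder: 6x² − 2x + 7.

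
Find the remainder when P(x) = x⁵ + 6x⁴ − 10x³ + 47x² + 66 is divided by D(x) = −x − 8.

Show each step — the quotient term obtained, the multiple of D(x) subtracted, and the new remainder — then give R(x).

R(x) = 2

Step 1: lead(x⁵ + 6x⁴ − 10x³ + 47x² + 66) ÷ lead(D) = x⁵ ÷ −x = −x⁴. Subtract (−x⁴)·D = x⁵ + 8x⁴. Remainder: −2x⁴ − 10x³ + 47x² + 66.
Step 2: lead(−2x⁴ − 10x³ + 47x² + 66) ÷ lead(D) = −2x⁴ ÷ −x = 2x³. Subtract (2x³)·D = −2x⁴ − 16x³. Remainder: 6x³ + 47x² + 66.
Step 3: lead(6x³ + 47x² + 66) ÷ lead(D) = 6x³ ÷ −x = −6x². Subtract (−6x²)·D = 6x³ + 48x². Remainder: −x² + 66.
Step 4: lead(−x² + 66) ÷ lead(D) = −x² ÷ −x = x. Subtract (x)·D = −x² − 8x. Remainder: 8x + 66.
Step 5: lead(8x + 66) ÷ lead(D) = 8x ÷ −x = −8. Subtract (−8)·D = 8x + 64. Remainder: 2.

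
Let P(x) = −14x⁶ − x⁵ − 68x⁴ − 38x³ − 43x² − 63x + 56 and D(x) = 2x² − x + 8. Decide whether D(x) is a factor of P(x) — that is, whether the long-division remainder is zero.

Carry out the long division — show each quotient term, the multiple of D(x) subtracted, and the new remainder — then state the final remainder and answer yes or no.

R(x) = 0, so D(x) is a factor of P(x). yes

Step 1: lead(−14x⁶ − x⁵ − 68x⁴ − 38x³ − 43x² − 63x + 56) ÷ lead(D) = −14x⁶ ÷ 2x² = −7x⁴. Subtract (−7x⁴)·D = −14x⁶ + 7x⁵ − 56x⁴. Remainder: −8x⁵ − 12x⁴ − 38x³ − 43x² − 63x + 56.
Step 2: lead(−8x⁵ − 12x⁴ − 38x³ − 43x² − 63x + 56) ÷ lead(D) = −8x⁵ ÷ 2x² = −4x³. Subtract (−4x³)·D = −8x⁵ + 4x⁴ − 32x³. Remainder: −16x⁴ − 6x³ − 43x² − 63x + 56.
Step 3: lead(−16x⁴ − 6x³ − 43x² − 63x + 56) ÷ lead(D) = −16x⁴ ÷ 2x² = −8x². Subtract (−8x²)·D = −16x⁴ + 8x³ − 64x². Remainder: −14x³ + 21x² − 63x + 56.
Step 4: lead(−14x³ + 21x² − 63x + 56) ÷ lead(D) = −14x³ ÷ 2x² = −7x. Subtract (−7x)·D = −14x³ + 7x² − 56x. Remainder: 14x² − 7x + 56.
Step 5: lead(14x² − 7x + 56) ÷ lead(D) = 14x² ÷ 2x² = 7. Subtract (7)·D = 14x² − 7x + 56. Remainder: 0.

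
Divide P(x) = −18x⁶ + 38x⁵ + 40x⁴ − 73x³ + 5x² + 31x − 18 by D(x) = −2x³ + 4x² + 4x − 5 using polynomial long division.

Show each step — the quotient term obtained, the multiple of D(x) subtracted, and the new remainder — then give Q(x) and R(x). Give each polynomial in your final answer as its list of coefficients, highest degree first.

Step 1: lead(−18x⁶ + 38x⁵ + 40x⁴ − 73x³ + 5x² + 31x − 18) ÷ lead(D) = −18x⁶ ÷ −2x³ = 9x³. Subtract (9x³)·D = −18x⁶ + 36x⁵ + 36x⁴ − 45x³. Remainder: 2x⁵ + 4x⁴ − 28x³ + 5x² + 31x − 18.
Step 2: lead(2x⁵ + 4x⁴ − 28x³ + 5x² + 31x − 18) ÷ lead(D) = 2x⁵ ÷ −2x³ = −x². Subtract (−x²)·D = 2x⁵ − 4x⁴ − 4x³ + 5x². Remainder: 8x⁴ − 24x³ + 31x − 18.
Step 3: lead(8x⁴ − 24x³ + 31x − 18) ÷ lead(D) = 8x⁴ ÷ −2x³ = −4x. Subtract (−4x)·D = 8x⁴ − 16x³ − 16x² + 20x. Remainder: −8x³ + 16x² + 11x − 18.
Step 4: lead(−8x³ + 16x² + 11x − 18) ÷ lead(D) = −8x³ ÷ −2x³ = 4. Subtract (4)·D = −8x³ + 16x² + 16x − 20. Remainder: −5x + 2.

Q = [9, -1, -4, 4]; R = [-5, 2]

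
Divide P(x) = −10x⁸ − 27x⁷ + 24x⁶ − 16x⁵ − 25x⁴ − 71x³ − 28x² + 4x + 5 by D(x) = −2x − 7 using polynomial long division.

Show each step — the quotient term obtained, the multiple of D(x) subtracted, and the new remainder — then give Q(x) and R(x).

Q(x) = 5x⁷ − 4x⁶ + 2x⁵ + x⁴ + 9x³ + 4x² − 2; R(x) = −9

Step 1: lead(−10x⁸ − 27x⁷ + 24x⁶ − 16x⁵ − 25x⁴ − 71x³ − 28x² + 4x + 5) ÷ lead(D) = −10x⁸ ÷ −2x = 5x⁷. Subtract (5x⁷)·D = −10x⁸ − 35x⁷. Remainder: 8x⁷ + 24x⁶ − 16x⁵ − 25x⁴ − 71x³ − 28x² + 4x + 5.
Step 2: lead(8x⁷ + 24x⁶ − 16x⁵ − 25x⁴ − 71x³ − 28x² + 4x + 5) ÷ lead(D) = 8x⁷ ÷ −2x = −4x⁶. Subtract (−4x⁶)·D = 8x⁷ + 28x⁶. Remainder: −4x⁶ − 16x⁵ − 25x⁴ − 71x³ − 28x² + 4x + 5.
Step 3: lead(−4x⁶ − 16x⁵ − 25x⁴ − 71x³ − 28x² + 4x + 5) ÷ lead(D) = −4x⁶ ÷ −2x = 2x⁵. Subtract (2x⁵)·D = −4x⁶ − 14x⁵. Remainder: −2x⁵ − 25x⁴ − 71x³ − 28x² + 4x + 5.
Step 4: lead(−2x⁵ − 25x⁴ − 71x³ − 28x² + 4x + 5) ÷ lead(D) = −2x⁵ ÷ −2x = x⁴. Subtract (x⁴)·D = −2x⁵ − 7x⁴. Remainder: −18x⁴ − 71x³ − 28x² + 4x + 5.
Step 5: lead(−18x⁴ − 71x³ − 28x² + 4x + 5) ÷ lead(D) = −18x⁴ ÷ −2x = 9x³. Subtract (9x³)·D = −18x⁴ − 63x³. Remainder: −8x³ − 28x² + 4x + 5.
Step 6: lead(−8x³ − 28x² + 4x + 5) ÷ lead(D) = −8x³ ÷ −2x = 4x². Subtract (4x²)·D = −8x³ − 28x². Remainder: 4x + 5.
Step 7: lead(4x + 5) ÷ lead(D) = 4x ÷ −2x = −2. Subtract (−2)·D = 4x + 14. Remainder: −9.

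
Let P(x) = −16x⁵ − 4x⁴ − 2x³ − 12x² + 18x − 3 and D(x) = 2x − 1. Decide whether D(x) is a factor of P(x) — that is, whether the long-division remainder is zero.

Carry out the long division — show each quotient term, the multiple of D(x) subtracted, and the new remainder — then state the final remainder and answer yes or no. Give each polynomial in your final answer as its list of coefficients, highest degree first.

Step 1: lead(−16x⁵ − 4x⁴ − 2x³ − 12x² + 18x − 3) ÷ lead(D) = −16x⁵ ÷ 2x = −8x⁴. Subtract (−8x⁴)·D = −16x⁵ + 8x⁴. Remainder: −12x⁴ − 2x³ − 12x² + 18x − 3.
Step 2: lead(−12x⁴ − 2x³ − 12x² + 18x − 3) ÷ lead(D) = −12x⁴ ÷ 2x = −6x³. Subtract (−6x³)·D = −12x⁴ + 6x³. Remainder: −8x³ − 12x² + 18x − 3.
Step 3: lead(−8x³ − 12x² + 18x − 3) ÷ lead(D) = −8x³ ÷ 2x = −4x². Subtract (−4x²)·D = −8x³ + 4x². Remainder: −16x² + 18x − 3.
Step 4: lead(−16x² + 18x − 3) ÷ lead(D) = −16x² ÷ 2x = −8x. Subtract (−8x)·D = −16x² + 8x. Remainder: 10x − 3.
Step 5: lead(10x − 3) ÷ lead(D) = 10x ÷ 2x = 5. Subtract (5)·D = 10x − 5. Remainder: 2.

R = [2], so D(x) is not a factor of P(x). no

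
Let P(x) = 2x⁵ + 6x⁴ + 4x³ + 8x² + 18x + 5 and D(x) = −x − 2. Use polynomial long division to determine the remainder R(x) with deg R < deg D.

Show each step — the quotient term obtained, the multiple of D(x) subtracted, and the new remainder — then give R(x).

R(x) = 1

Step 1: lead(2x⁵ + 6x⁴ + 4x³ + 8x² + 18x + 5) ÷ lead(D) = 2x⁵ ÷ −x = −2x⁴. Subtract (−2x⁴)·D = 2x⁵ + 4x⁴. Remainder: 2x⁴ + 4x³ + 8x² + 18x + 5.
Step 2: lead(2x⁴ + 4x³ + 8x² + 18x + 5) ÷ lead(D) = 2x⁴ ÷ −x = −2x³. Subtract (−2x³)·D = 2x⁴ + 4x³. Remainder: 8x² + 18x + 5.
Step 3: lead(8x² + 18x + 5) ÷ lead(D) = 8x² ÷ −x = −8x. Subtract (−8x)·D = 8x² + 16x. Remainder: 2x + 5.
Step 4: lead(2x + 5) ÷ lead(D) = 2x ÷ −x = −2. Subtract (−2)·D = 2x + 4. Remainder: 1.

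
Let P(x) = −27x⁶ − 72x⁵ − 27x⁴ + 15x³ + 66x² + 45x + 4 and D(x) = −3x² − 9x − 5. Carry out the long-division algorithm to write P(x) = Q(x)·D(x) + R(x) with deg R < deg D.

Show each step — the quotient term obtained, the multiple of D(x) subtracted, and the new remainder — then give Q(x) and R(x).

Q(x) = 9x⁴ − 3x³ + 3x² − 9x; R(x) = 4

Step 1: lead(−27x⁶ − 72x⁵ − 27x⁴ + 15x³ + 66x² + 45x + 4) ÷ lead(D) = −27x⁶ ÷ −3x² = 9x⁴. Subtract (9x⁴)·D = −27x⁶ − 81x⁵ − 45x⁴. Remainder: 9x⁵ + 18x⁴ + 15x³ + 66x² + 45x + 4.
Step 2: lead(9x⁵ + 18x⁴ + 15x³ + 66x² + 45x + 4) ÷ lead(D) = 9x⁵ ÷ −3x² = −3x³. Subtract (−3x³)·D = 9x⁵ + 27x⁴ + 15x³. Remainder: −9x⁴ + 66x² + 45x + 4.
Step 3: lead(−9x⁴ + 66x² + 45x + 4) ÷ lead(D) = −9x⁴ ÷ −3x² = 3x². Subtract (3x²)·D = −9x⁴ − 27x³ − 15x². Remainder: 27x³ + 81x² + 45x + 4.
Step 4: lead(27x³ + 81x² + 45x + 4) ÷ lead(D) = 27x³ ÷ −3x² = −9x. Subtract (−9x)·D = 27x³ + 81x² + 45x. Remainder: 4.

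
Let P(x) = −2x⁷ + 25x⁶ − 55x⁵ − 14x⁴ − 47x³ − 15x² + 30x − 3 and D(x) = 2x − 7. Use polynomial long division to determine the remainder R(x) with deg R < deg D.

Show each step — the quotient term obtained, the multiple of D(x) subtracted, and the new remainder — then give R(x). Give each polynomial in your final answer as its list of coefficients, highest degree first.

Step 1: lead(−2x⁷ + 25x⁶ − 55x⁵ − 14x⁴ − 47x³ − 15x² + 30x − 3) ÷ lead(D) = −2x⁷ ÷ 2x = −x⁶. Subtract (−x⁶)·D = −2x⁷ + 7x⁶. Remainder: 18x⁶ − 55x⁵ − 14x⁴ − 47x³ − 15x² + 30x − 3.
Step 2: lead(18x⁶ − 55x⁵ − 14x⁴ − 47x³ − 15x² + 30x − 3) ÷ lead(D) = 18x⁶ ÷ 2x = 9x⁵. Subtract (9x⁵)·D = 18x⁶ − 63x⁵. Remainder: 8x⁵ − 14x⁴ − 47x³ − 15x² + 30x − 3.
Step 3: lead(8x⁵ − 14x⁴ − 47x³ − 15x² + 30x − 3) ÷ lead(D) = 8x⁵ ÷ 2x = 4x⁴. Subtract (4x⁴)·D = 8x⁵ − 28x⁴. Remainder: 14x⁴ − 47x³ − 15x² + 30x − 3.
Step 4: lead(14x⁴ − 47x³ − 15x² + 30x − 3) ÷ lead(D) = 14x⁴ ÷ 2x = 7x³. Subtract (7x³)·D = 14x⁴ − 49x³. Remainder: 2x³ − 15x² + 30x − 3.
Step 5: lead(2x³ − 15x² + 30x − 3) ÷ lead(D) = 2x³ ÷ 2x = x². Subtract (x²)·D = 2x³ − 7x². Remainder: −8x² + 30x − 3.
Step 6: lead(−8x² + 30x − 3) ÷ lead(D) = −8x² ÷ 2x = −4x. Subtract (−4x)·D = −8x² + 28x. Remainder: 2x − 3.
Step 7: lead(2x − 3) ÷ lead(D) = 2x ÷ 2x = 1. Subtract (1)·D = 2x − 7. Remainder: 4.

R = [4]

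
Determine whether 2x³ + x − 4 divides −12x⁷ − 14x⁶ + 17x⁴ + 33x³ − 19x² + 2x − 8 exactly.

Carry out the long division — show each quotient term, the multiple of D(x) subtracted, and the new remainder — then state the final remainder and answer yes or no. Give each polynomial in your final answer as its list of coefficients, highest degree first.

R = [-7, 1, -4], so D(x) is not a factor of P(x). no

Step 1: lead(−12x⁷ − 14x⁶ + 17x⁴ + 33x³ − 19x² + 2x − 8) ÷ lead(D) = −12x⁷ ÷ 2x³ = −6x⁴. Subtract (−6x⁴)·D = −12x⁷ − 6x⁵ + 24x⁴. Remainder: −14x⁶ + 6x⁵ − 7x⁴ + 33x³ − 19x² + 2x − 8.
Step 2: lead(−14x⁶ + 6x⁵ − 7x⁴ + 33x³ − 19x² + 2x − 8) ÷ lead(D) = −14x⁶ ÷ 2x³ = −7x³. Subtract (−7x³)·D = −14x⁶ − 7x⁴ + 28x³. Remainder: 6x⁵ + 5x³ − 19x² + 2x − 8.
Step 3: lead(6x⁵ + 5x³ − 19x² + 2x − 8) ÷ lead(D) = 6x⁵ ÷ 2x³ = 3x². Subtract (3x²)·D = 6x⁵ + 3x³ − 12x². Remainder: 2x³ − 7x² + 2x − 8.
Step 4: lead(2x³ − 7x² + 2x − 8) ÷ lead(D) = 2x³ ÷ 2x³ = 1. Subtract (1)·D = 2x³ + x − 4. Remainder: −7x² + x − 4.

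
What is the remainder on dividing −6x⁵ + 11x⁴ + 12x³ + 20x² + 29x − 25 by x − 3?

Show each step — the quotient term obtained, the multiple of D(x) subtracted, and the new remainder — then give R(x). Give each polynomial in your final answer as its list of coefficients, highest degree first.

R = [-1]

Step 1: lead(−6x⁵ + 11x⁴ + 12x³ + 20x² + 29x − 25) ÷ lead(D) = −6x⁵ ÷ x = −6x⁴. Subtract (−6x⁴)·D = −6x⁵ + 18x⁴. Remainder: −7x⁴ + 12x³ + 20x² + 29x − 25.
Step 2: lead(−7x⁴ + 12x³ + 20x² + 29x − 25) ÷ lead(D) = −7x⁴ ÷ x = −7x³. Subtract (−7x³)·D = −7x⁴ + 21x³. Remainder: −9x³ + 20x² + 29x − 25.
Step 3: lead(−9x³ + 20x² + 29x − 25) ÷ lead(D) = −9x³ ÷ x = −9x². Subtract (−9x²)·D = −9x³ + 27x². Remainder: −7x² + 29x − 25.
Step 4: lead(−7x² + 29x − 25) ÷ lead(D) = −7x² ÷ x = −7x. Subtract (−7x)·D = −7x² + 21x. Remainder: 8x − 25.
Step 5: lead(8x − 25) ÷ lead(D) = 8x ÷ x = 8. Subtract (8)·D = 8x − 24. Remainder: −1.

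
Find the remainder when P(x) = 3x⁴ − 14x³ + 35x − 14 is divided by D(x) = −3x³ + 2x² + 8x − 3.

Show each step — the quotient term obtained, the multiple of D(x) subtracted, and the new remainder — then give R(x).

R(x) = −2

Step 1: lead(3x⁴ − 14x³ + 35x − 14) ÷ lead(D) = 3x⁴ ÷ −3x³ = −x. Subtract (−x)·D = 3x⁴ − 2x³ − 8x² + 3x. Remainder: −12x³ + 8x² + 32x − 14.
Step 2: lead(−12x³ + 8x² + 32x − 14) ÷ lead(D) = −12x³ ÷ −3x³ = 4. Subtract (4)·D = −12x³ + 8x² + 32x − 12. Remainder: −2.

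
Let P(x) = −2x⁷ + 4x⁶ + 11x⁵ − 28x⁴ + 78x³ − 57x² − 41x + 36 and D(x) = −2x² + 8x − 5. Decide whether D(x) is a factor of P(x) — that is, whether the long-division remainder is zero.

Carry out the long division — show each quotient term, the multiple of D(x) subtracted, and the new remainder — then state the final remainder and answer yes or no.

Step 1: lead(−2x⁷ + 4x⁶ + 11x⁵ − 28x⁴ + 78x³ − 57x² − 41x + 36) ÷ lead(D) = −2x⁷ ÷ −2x² = x⁵. Subtract (x⁵)·D = −2x⁷ + 8x⁶ − 5x⁵. Remainder: −4x⁶ + 16x⁵ − 28x⁴ + 78x³ − 57x² − 41x + 36.
Step 2: lead(−4x⁶ + 16x⁵ − 28x⁴ + 78x³ − 57x² − 41x + 36) ÷ lead(D) = −4x⁶ ÷ −2x² = 2x⁴. Subtract (2x⁴)·D = −4x⁶ + 16x⁵ − 10x⁴. Remainder: −18x⁴ + 78x³ − 57x² − 41x + 36.
Step 3: lead(−18x⁴ + 78x³ − 57x² − 41x + 36) ÷ lead(D) = −18x⁴ ÷ −2x² = 9x². Subtract (9x²)·D = −18x⁴ + 72x³ − 45x². Remainder: 6x³ − 12x² − 41x + 36.
Step 4: lead(6x³ − 12x² − 41x + 36) ÷ lead(D) = 6x³ ÷ −2x² = −3x. Subtract (−3x)·D = 6x³ − 24x² + 15x. Remainder: 12x² − 56x + 36.
Step 5: lead(12x² − 56x + 36) ÷ lead(D) = 12x² ÷ −2x² = −6. Subtract (−6)·D = 12x² − 48x + 30. Remainder: −8x + 6.

R(x) = −8x + 6, so D(x) is not a factor of P(x). no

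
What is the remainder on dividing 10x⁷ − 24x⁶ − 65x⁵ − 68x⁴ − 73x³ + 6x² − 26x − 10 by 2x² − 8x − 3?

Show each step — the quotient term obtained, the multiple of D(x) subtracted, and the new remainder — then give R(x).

R(x) = 2

Step 1: lead(10x⁷ − 24x⁶ − 65x⁵ − 68x⁴ − 73x³ + 6x² − 26x − 10) ÷ lead(D) = 10x⁷ ÷ 2x² = 5x⁵. Subtract (5x⁵)·D = 10x⁷ − 40x⁶ − 15x⁵. Remainder: 16x⁶ − 50x⁵ − 68x⁴ − 73x³ + 6x² − 26x − 10.
Step 2: lead(16x⁶ − 50x⁵ − 68x⁴ − 73x³ + 6x² − 26x − 10) ÷ lead(D) = 16x⁶ ÷ 2x² = 8x⁴. Subtract (8x⁴)·D = 16x⁶ − 64x⁵ − 24x⁴. Remainder: 14x⁵ − 44x⁴ − 73x³ + 6x² − 26x − 10.
Step 3: lead(14x⁵ − 44x⁴ − 73x³ + 6x² − 26x − 10) ÷ lead(D) = 14x⁵ ÷ 2x² = 7x³. Subtract (7x³)·D = 14x⁵ − 56x⁴ − 21x³. Remainder: 12x⁴ − 52x³ + 6x² − 26x − 10.
Step 4: lead(12x⁴ − 52x³ + 6x² − 26x − 10) ÷ lead(D) = 12x⁴ ÷ 2x² = 6x². Subtract (6x²)·D = 12x⁴ − 48x³ − 18x². Remainder: −4x³ + 24x² − 26x − 10.
Step 5: lead(−4x³ + 24x² − 26x − 10) ÷ lead(D) = −4x³ ÷ 2x² = −2x. Subtract (−2x)·D = −4x³ + 16x² + 6x. Remainder: 8x² − 32x − 10.
Step 6: lead(8x² − 32x − 10) ÷ lead(D) = 8x² ÷ 2x² = 4. Subtract (4)·D = 8x² − 32x − 12. Remainder: 2.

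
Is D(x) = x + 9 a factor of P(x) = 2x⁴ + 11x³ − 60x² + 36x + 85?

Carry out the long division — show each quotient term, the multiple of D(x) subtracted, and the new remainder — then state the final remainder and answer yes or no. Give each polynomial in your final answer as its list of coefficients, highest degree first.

Step 1: lead(2x⁴ + 11x³ − 60x² + 36x + 85) ÷ lead(D) = 2x⁴ ÷ x = 2x³. Subtract (2x³)·D = 2x⁴ + 18x³. Remainder: −7x³ − 60x² + 36x + 85.
Step 2: lead(−7x³ − 60x² + 36x + 85) ÷ lead(D) = −7x³ ÷ x = −7x². Subtract (−7x²)·D = −7x³ − 63x². Remainder: 3x² + 36x + 85.
Step 3: lead(3x² + 36x + 85) ÷ lead(D) = 3x² ÷ x = 3x. Subtract (3x)·D = 3x² + 27x. Remainder: 9x + 85.
Step 4: lead(9x + 85) ÷ lead(D) = 9x ÷ x = 9. Subtract (9)·D = 9x + 81. Remainder: 4.

R = [4], so D(x) is not a factor of P(x). no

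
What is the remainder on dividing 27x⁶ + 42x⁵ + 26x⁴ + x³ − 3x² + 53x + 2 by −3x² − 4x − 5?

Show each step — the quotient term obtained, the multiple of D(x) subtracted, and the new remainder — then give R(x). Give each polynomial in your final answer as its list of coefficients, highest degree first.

Step 1: lead(27x⁶ + 42x⁵ + 26x⁴ + x³ − 3x² + 53x + 2) ÷ lead(D) = 27x⁶ ÷ −3x² = −9x⁴. Subtract (−9x⁴)·D = 27x⁶ + 36x⁵ + 45x⁴. Remainder: 6x⁵ − 19x⁴ + x³ − 3x² + 53x + 2.
Step 2: lead(6x⁵ − 19x⁴ + x³ − 3x² + 53x + 2) ÷ lead(D) = 6x⁵ ÷ −3x² = −2x³. Subtract (−2x³)·D = 6x⁵ + 8x⁴ + 10x³. Remainder: −27x⁴ − 9x³ − 3x² + 53x + 2.
Step 3: lead(−27x⁴ − 9x³ − 3x² + 53x + 2) ÷ lead(D) = −27x⁴ ÷ −3x² = 9x². Subtract (9x²)·D = −27x⁴ − 36x³ − 45x². Remainder: 27x³ + 42x² + 53x + 2.
Step 4: lead(27x³ + 42x² + 53x + 2) ÷ lead(D) = 27x³ ÷ −3x² = −9x. Subtract (−9x)·D = 27x³ + 36x² + 45x. Remainder: 6x² + 8x + 2.
Step 5: lead(6x² + 8x + 2) ÷ lead(D) = 6x² ÷ −3x² = −2. Subtract (−2)·D = 6x² + 8x + 10. Remainder: −8.

R = [-8]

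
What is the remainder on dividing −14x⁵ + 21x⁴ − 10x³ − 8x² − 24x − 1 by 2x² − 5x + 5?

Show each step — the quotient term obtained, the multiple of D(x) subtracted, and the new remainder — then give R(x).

Step 1: lead(−14x⁵ + 21x⁴ − 10x³ − 8x² − 24x − 1) ÷ lead(D) = −14x⁵ ÷ 2x² = −7x³. Subtract (−7x³)·D = −14x⁵ + 35x⁴ − 35x³. Remainder: −14x⁴ + 25x³ − 8x² − 24x − 1.
Step 2: lead(−14x⁴ + 25x³ − 8x² − 24x − 1) ÷ lead(D) = −14x⁴ ÷ 2x² = −7x². Subtract (−7x²)·D = −14x⁴ + 35x³ − 35x². Remainder: −10x³ + 27x² − 24x − 1.
Step 3: lead(−10x³ + 27x² − 24x − 1) ÷ lead(D) = −10x³ ÷ 2x² = −5x. Subtract (−5x)·D = −10x³ + 25x² − 25x. Remainder: 2x² + x − 1.
Step 4: lead(2x² + x − 1) ÷ lead(D) = 2x² ÷ 2x² = 1. Subtract (1)·D = 2x² − 5x + 5. Remainder: 6x − 6.

R(x) = 6x − 6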